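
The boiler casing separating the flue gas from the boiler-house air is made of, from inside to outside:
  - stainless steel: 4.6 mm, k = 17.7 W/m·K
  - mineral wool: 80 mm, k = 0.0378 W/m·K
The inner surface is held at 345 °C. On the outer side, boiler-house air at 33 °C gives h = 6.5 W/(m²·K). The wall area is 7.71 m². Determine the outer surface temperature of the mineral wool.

Thermal resistances in series:
R_stainless steel = L/(kA) = 0.0046/(17.7×7.71) = 3.371×10^-5 K/W
R_mineral wool = L/(kA) = 0.08/(0.0378×7.71) = 0.2745 K/W
R_outer film = 1/(h_o·A) = 1/(6.5×7.71) = 0.01995 K/W
R_total = 0.2945 K/W;  Q = ΔT/R_total = 312/0.2945 = 1059 W
T_interface = T_inner − Q·ΣR(inner→interface) = 345 − 1060×0.2745

T ≈ 54.1 °C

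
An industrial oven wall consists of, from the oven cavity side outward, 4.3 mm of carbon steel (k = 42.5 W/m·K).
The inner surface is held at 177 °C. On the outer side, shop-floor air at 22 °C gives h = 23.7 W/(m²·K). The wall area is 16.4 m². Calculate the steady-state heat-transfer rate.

Model the wall as resistances in series:
R_carbon steel = L/(kA) = 0.0043/(42.5×16.4) = 6.169×10^-6 K/W
R_outer film = 1/(h_o·A) = 1/(23.7×16.4) = 0.002573 K/W
R_total = 0.002579 K/W
Q = ΔT / R_total = 155 / 0.002579

Q ≈ 60100 W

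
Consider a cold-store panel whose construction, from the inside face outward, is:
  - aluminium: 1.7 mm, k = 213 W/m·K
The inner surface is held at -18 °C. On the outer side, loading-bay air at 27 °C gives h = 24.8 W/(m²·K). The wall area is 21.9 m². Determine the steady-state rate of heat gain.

Q ≈ 24400 W

Treating each layer as a thermal resistance in series:
R_aluminium = L/(kA) = 0.0017/(213×21.9) = 3.644×10^-7 K/W
R_outer film = 1/(h_o·A) = 1/(24.8×21.9) = 0.001841 K/W
R_total = 0.001842 K/W
Q = ΔT / R_total = 45 / 0.001842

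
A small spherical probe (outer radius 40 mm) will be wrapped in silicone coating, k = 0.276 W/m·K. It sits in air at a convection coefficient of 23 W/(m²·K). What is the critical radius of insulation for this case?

For a sphere r_cr = 2k/h = 2×0.276/23
r_cr = 24 mm; since the bare radius (40 mm) is above r_cr, any added insulation will reduce heat loss.

r_cr ≈ 24 mm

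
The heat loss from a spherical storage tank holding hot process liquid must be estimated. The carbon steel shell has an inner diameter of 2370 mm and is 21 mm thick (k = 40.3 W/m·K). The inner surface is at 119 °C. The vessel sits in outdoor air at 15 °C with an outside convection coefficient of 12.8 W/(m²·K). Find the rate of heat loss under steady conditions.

Radial (spherical) resistances in series:
R_carbon steel shell = (1/1.185 − 1/1.206)/(4π×40.3) = 2.902×10^-5 K/W
R_outer film = 1/(h·4πr_o²) = 1/(12.8×4π×1.206²) = 0.004275 K/W
R_total = 0.004304 K/W
Q = ΔT/R_total = 104/0.004304

Q ≈ 24200 W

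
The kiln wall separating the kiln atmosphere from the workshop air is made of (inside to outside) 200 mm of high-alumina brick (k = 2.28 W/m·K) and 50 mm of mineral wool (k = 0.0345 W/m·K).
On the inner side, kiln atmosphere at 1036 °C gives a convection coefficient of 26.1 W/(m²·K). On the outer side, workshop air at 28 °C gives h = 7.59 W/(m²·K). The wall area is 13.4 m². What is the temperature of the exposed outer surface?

Thermal resistances in series:
R_inner film = 1/(h_i·A) = 1/(26.1×13.4) = 0.002859 K/W
R_high-alumina brick = L/(kA) = 0.2/(2.28×13.4) = 0.006546 K/W
R_mineral wool = L/(kA) = 0.05/(0.0345×13.4) = 0.1082 K/W
R_outer film = 1/(h_o·A) = 1/(7.59×13.4) = 0.009832 K/W
R_total = 0.1274 K/W;  Q = ΔT/R_total = 1008/0.1274 = 7913 W
T_interface = T_inner − Q·ΣR(inner→interface) = 1036 − 7910×0.1176

T ≈ 106 °C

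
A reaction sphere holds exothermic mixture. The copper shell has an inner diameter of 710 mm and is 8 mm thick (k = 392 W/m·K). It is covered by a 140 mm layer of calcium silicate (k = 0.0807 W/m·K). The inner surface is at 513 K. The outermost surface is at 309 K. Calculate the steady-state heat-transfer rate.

Q ≈ 270 W

Radial (spherical) resistances in series:
R_copper shell = (1/0.355 − 1/0.363)/(4π×392) = 1.26×10^-5 K/W
R_calcium silicate = (1/0.363 − 1/0.503)/(4π×0.0807) = 0.7561 K/W
R_total = 0.7561 K/W
Q = ΔT/R_total = 204/0.7561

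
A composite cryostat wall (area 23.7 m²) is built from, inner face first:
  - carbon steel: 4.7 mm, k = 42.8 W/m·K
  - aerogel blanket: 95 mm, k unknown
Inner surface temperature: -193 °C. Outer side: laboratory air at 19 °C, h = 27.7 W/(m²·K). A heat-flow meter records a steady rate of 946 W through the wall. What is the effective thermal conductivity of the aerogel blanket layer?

k ≈ 0.018 W/(m·K)

Treating each layer as a thermal resistance in series:
R_carbon steel = L/(kA) = 0.0047/(42.8×23.7) = 4.633×10^-6 K/W
R_outer film = 1/(h_o·A) = 1/(27.7×23.7) = 0.001523 K/W
Sum of known resistances R_other = 0.001528 K/W
Total R = ΔT/Q = 212/946 = 0.2241 K/W
R_aerogel blanket = R_total − R_other = 0.2226 K/W
k = L/(R·A) = 0.095/(0.2226×23.7)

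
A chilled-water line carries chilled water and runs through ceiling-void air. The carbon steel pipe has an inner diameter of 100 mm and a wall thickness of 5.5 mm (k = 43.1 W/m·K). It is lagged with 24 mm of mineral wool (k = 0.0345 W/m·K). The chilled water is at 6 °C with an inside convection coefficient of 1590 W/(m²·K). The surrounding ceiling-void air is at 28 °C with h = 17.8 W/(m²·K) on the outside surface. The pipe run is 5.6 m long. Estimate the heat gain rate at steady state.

Q ≈ 69.5 W

For a radial system each layer contributes R = ln(r_out/r_in)/(2πkL); films add R = 1/(hA).
R_inner film = 1/(h_i·2πr₁L) = 1/(1590×2π×0.05×5.6) = 3.575×10^-4 K/W
R_carbon steel pipe wall = ln(55.5/50)/(2π×43.1×5.6) = 6.882×10^-5 K/W
R_mineral wool = ln(79.5/55.5)/(2π×0.0345×5.6) = 0.296 K/W
R_outer film = 1/(h_o·2πr_oL) = 1/(17.8×2π×0.0795×5.6) = 0.02008 K/W
R_total = 0.3166 K/W
Q = ΔT/R_total = 22/0.3166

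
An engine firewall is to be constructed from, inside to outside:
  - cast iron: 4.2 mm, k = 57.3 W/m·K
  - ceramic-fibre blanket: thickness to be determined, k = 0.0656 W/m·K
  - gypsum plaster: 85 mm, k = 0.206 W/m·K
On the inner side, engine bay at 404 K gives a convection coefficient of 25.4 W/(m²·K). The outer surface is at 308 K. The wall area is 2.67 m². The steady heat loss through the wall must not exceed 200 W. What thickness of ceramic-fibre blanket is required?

Thermal resistances in series:
R_inner film = 1/(h_i·A) = 1/(25.4×2.67) = 0.01475 K/W
R_cast iron = L/(kA) = 0.0042/(57.3×2.67) = 2.745×10^-5 K/W
R_gypsum plaster = L/(kA) = 0.085/(0.206×2.67) = 0.1545 K/W
Sum of the known resistances R_other = 0.1693 K/W
Required total resistance R_tot = ΔT/Q_allow = 96/200 = 0.48 K/W
R_ceramic-fibre blanket = R_tot − R_other = 0.3107 K/W
L = R·k·A = 0.3107×0.0656×2.67

L ≈ 54.4 mm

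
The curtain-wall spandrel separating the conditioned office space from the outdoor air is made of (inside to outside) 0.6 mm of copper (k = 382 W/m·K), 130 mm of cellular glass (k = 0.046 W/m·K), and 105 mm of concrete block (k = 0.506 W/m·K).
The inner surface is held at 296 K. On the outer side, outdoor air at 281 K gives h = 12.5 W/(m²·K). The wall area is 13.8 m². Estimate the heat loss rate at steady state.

Q ≈ 66.5 W

Model the wall as resistances in series:
R_copper = L/(kA) = 0.0006/(382×13.8) = 1.138×10^-7 K/W
R_cellular glass = L/(kA) = 0.13/(0.046×13.8) = 0.2048 K/W
R_concrete block = L/(kA) = 0.105/(0.506×13.8) = 0.01504 K/W
R_outer film = 1/(h_o·A) = 1/(12.5×13.8) = 0.005797 K/W
R_total = 0.2256 K/W
Q = ΔT / R_total = 15 / 0.2256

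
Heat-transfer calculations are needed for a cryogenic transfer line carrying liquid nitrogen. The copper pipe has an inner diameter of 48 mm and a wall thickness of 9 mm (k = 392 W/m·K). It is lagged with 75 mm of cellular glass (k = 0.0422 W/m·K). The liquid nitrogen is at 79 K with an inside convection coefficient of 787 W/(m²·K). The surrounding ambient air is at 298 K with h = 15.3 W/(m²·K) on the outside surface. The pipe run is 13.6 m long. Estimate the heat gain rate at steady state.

Q ≈ 651 W

Cylindrical conduction, so R = ln(r₂/r₁)/(2πkL) per layer, in series:
R_inner film = 1/(h_i·2πr₁L) = 1/(787×2π×0.024×13.6) = 6.196×10^-4 K/W
R_copper pipe wall = ln(33/24)/(2π×392×13.6) = 9.507×10^-6 K/W
R_cellular glass = ln(108/33)/(2π×0.0422×13.6) = 0.3288 K/W
R_outer film = 1/(h_o·2πr_oL) = 1/(15.3×2π×0.108×13.6) = 0.007082 K/W
R_total = 0.3365 K/W
Q = ΔT/R_total = 219/0.3365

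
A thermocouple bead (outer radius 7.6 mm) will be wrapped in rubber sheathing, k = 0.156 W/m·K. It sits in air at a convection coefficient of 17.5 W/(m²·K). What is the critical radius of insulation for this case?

r_cr ≈ 17.8 mm

For a sphere r_cr = 2k/h = 2×0.156/17.5
r_cr = 17.8 mm; since the bare radius (7.6 mm) is below r_cr, adding a thin layer of insulation will *increase* heat loss.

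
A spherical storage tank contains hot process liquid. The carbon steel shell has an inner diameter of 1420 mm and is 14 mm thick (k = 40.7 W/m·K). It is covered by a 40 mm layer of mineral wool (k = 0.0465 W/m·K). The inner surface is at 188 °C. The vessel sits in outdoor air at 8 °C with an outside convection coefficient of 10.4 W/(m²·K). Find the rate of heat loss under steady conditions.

Each spherical layer contributes R = (1/r_i − 1/r_o)/(4πk):
R_carbon steel shell = (1/0.71 − 1/0.724)/(4π×40.7) = 5.325×10^-5 K/W
R_mineral wool = (1/0.724 − 1/0.764)/(4π×0.0465) = 0.1238 K/W
R_outer film = 1/(h·4πr_o²) = 1/(10.4×4π×0.764²) = 0.01311 K/W
R_total = 0.1369 K/W
Q = ΔT/R_total = 180/0.1369

Q ≈ 1310 W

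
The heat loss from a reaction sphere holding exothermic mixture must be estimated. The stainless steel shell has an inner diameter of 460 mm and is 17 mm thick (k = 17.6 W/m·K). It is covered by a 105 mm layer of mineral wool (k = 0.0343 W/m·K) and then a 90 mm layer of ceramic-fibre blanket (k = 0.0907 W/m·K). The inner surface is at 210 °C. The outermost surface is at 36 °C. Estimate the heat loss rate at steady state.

Radial (spherical) resistances in series:
R_stainless steel shell = (1/0.23 − 1/0.247)/(4π×17.6) = 0.001353 K/W
R_mineral wool = (1/0.247 − 1/0.352)/(4π×0.0343) = 2.802 K/W
R_ceramic-fibre blanket = (1/0.352 − 1/0.442)/(4π×0.0907) = 0.5075 K/W
R_total = 3.311 K/W
Q = ΔT/R_total = 174/3.311

Q ≈ 52.6 W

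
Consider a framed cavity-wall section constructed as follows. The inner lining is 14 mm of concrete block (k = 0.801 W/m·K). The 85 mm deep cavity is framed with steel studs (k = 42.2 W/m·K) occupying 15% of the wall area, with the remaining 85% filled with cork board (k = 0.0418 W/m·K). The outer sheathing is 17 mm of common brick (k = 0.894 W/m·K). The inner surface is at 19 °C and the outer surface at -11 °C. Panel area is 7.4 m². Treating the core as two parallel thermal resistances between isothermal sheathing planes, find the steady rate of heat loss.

Q ≈ 4450 W

Sheathing layers in series; stud and cavity paths in parallel between them.
R_inner = 0.014/(0.801×7.4) = 0.002362 K/W
R_stud  = 0.085/(42.2×0.15×7.4) = 0.001815 K/W
R_cav   = 0.085/(0.0418×0.85×7.4) = 0.3233 K/W
1/R_core = 1/R_stud + 1/R_cav → R_core = 0.001804 K/W
R_outer = 0.017/(0.894×7.4) = 0.00257 K/W
R_total = 0.006736 K/W
Q = ΔT/R_total = 30/0.006736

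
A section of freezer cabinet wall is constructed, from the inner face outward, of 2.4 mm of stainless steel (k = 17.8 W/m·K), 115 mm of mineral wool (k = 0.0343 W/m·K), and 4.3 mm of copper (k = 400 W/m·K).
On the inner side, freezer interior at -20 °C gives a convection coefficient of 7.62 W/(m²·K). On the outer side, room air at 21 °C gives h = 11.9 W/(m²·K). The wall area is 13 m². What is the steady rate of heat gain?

Thermal resistances in series:
R_inner film = 1/(h_i·A) = 1/(7.62×13) = 0.01009 K/W
R_stainless steel = L/(kA) = 0.0024/(17.8×13) = 1.037×10^-5 K/W
R_mineral wool = L/(kA) = 0.115/(0.0343×13) = 0.2579 K/W
R_copper = L/(kA) = 0.0043/(400×13) = 8.269×10^-7 K/W
R_outer film = 1/(h_o·A) = 1/(11.9×13) = 0.006464 K/W
R_total = 0.2745 K/W
Q = ΔT / R_total = 41 / 0.2745

Q ≈ 149 W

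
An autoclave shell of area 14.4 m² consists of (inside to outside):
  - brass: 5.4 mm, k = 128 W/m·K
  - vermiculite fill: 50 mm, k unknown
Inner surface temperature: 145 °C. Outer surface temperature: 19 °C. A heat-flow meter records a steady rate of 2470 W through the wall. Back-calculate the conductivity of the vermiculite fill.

Model the wall as resistances in series:
R_brass = L/(kA) = 0.0054/(128×14.4) = 2.93×10^-6 K/W
Sum of known resistances R_other = 2.93×10^-6 K/W
Total R = ΔT/Q = 126/2470 = 0.05101 K/W
R_vermiculite fill = R_total − R_other = 0.05101 K/W
k = L/(R·A) = 0.05/(0.05101×14.4)

k ≈ 0.0681 W/(m·K)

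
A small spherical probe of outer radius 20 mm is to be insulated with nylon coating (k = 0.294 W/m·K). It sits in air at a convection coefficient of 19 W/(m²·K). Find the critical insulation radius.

For a sphere r_cr = 2k/h = 2×0.294/19
r_cr = 30.9 mm; since the bare radius (20 mm) is below r_cr, adding a thin layer of insulation will *increase* heat loss.

r_cr ≈ 30.9 mm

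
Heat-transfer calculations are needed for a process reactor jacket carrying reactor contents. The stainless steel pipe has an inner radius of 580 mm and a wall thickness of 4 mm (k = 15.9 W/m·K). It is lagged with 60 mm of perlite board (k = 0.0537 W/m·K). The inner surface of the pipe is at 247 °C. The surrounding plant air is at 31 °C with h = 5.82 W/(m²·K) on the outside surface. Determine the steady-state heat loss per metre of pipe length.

For a radial system each layer contributes R = ln(r_out/r_in)/(2πkL); films add R = 1/(hA).
R_stainless steel pipe wall = ln(584/580)/(2π×15.9×1) = 6.88×10^-5 K/W
R_perlite board = ln(644/584)/(2π×0.0537×1) = 0.2899 K/W
R_outer film = 1/(h_o·2πr_oL) = 1/(5.82×2π×0.644×1) = 0.04246 K/W
R_total = 0.3324 K/W
Q = ΔT/R_total = 216/0.3324

q′ ≈ 650 W/m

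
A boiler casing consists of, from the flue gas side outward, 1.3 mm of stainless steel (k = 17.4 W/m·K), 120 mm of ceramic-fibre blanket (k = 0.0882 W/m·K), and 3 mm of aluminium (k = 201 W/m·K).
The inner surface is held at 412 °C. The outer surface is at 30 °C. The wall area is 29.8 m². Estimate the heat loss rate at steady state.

Q ≈ 8370 W

Treating each layer as a thermal resistance in series:
R_stainless steel = L/(kA) = 0.0013/(17.4×29.8) = 2.507×10^-6 K/W
R_ceramic-fibre blanket = L/(kA) = 0.12/(0.0882×29.8) = 0.04566 K/W
R_aluminium = L/(kA) = 0.003/(201×29.8) = 5.009×10^-7 K/W
R_total = 0.04566 K/W
Q = ΔT / R_total = 382 / 0.04566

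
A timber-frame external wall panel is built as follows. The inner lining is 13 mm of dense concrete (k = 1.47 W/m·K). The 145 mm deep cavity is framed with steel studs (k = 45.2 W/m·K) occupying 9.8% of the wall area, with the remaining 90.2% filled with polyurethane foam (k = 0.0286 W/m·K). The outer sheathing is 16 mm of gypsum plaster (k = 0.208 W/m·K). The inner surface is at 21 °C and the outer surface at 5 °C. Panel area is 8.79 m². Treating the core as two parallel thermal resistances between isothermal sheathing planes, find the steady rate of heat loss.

Q ≈ 1190 W

Sheathing layers in series; stud and cavity paths in parallel between them.
R_inner = 0.013/(1.47×8.79) = 0.001006 K/W
R_stud  = 0.145/(45.2×0.098×8.79) = 0.003724 K/W
R_cav   = 0.145/(0.0286×0.902×8.79) = 0.6394 K/W
1/R_core = 1/R_stud + 1/R_cav → R_core = 0.003702 K/W
R_outer = 0.016/(0.208×8.79) = 0.008751 K/W
R_total = 0.01346 K/W
Q = ΔT/R_total = 16/0.01346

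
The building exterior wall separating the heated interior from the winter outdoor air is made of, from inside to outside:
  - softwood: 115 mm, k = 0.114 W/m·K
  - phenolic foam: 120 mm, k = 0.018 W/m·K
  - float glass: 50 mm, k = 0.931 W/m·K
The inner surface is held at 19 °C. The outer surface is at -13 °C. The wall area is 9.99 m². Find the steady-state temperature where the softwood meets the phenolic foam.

Treating each layer as a thermal resistance in series:
R_softwood = L/(kA) = 0.115/(0.114×9.99) = 0.101 K/W
R_phenolic foam = L/(kA) = 0.12/(0.018×9.99) = 0.6673 K/W
R_float glass = L/(kA) = 0.05/(0.931×9.99) = 0.005376 K/W
R_total = 0.7737 K/W;  Q = ΔT/R_total = 32/0.7737 = 41.36 W
T_interface = T_inner − Q·ΣR(inner→interface) = 19 − 41.4×0.101

T ≈ 14.8 °C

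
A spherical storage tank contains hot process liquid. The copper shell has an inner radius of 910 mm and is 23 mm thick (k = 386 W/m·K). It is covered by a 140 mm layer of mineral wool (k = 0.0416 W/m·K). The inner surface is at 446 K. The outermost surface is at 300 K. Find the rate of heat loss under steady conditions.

For a spherical shell R = (1/r₁ − 1/r₂)/(4πk); film R = 1/(h·4πr²). In series:
R_copper shell = (1/0.91 − 1/0.933)/(4π×386) = 5.585×10^-6 K/W
R_mineral wool = (1/0.933 − 1/1.073)/(4π×0.0416) = 0.2675 K/W
R_total = 0.2675 K/W
Q = ΔT/R_total = 146/0.2675

Q ≈ 546 W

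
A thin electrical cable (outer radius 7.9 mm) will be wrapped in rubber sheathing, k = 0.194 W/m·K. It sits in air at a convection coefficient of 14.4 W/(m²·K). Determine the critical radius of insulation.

r_cr ≈ 13.5 mm

For a cylinder r_cr = k/h = 0.194/14.4
r_cr = 13.5 mm; since the bare radius (7.9 mm) is below r_cr, adding a thin layer of insulation will *increase* heat loss.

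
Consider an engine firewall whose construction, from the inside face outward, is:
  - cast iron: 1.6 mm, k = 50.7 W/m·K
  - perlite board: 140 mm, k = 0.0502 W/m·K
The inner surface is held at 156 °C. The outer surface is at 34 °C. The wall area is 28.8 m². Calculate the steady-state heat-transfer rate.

Q ≈ 1260 W

Thermal resistances in series:
R_cast iron = L/(kA) = 0.0016/(50.7×28.8) = 1.096×10^-6 K/W
R_perlite board = L/(kA) = 0.14/(0.0502×28.8) = 0.09683 K/W
R_total = 0.09684 K/W
Q = ΔT / R_total = 122 / 0.09684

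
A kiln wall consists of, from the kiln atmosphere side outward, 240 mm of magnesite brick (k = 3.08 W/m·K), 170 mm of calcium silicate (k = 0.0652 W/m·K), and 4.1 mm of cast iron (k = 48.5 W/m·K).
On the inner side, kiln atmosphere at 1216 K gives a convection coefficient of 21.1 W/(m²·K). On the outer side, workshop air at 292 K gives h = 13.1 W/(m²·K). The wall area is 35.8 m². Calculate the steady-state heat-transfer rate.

Q ≈ 11800 W

Treating each layer as a thermal resistance in series:
R_inner film = 1/(h_i·A) = 1/(21.1×35.8) = 0.001324 K/W
R_magnesite brick = L/(kA) = 0.24/(3.08×35.8) = 0.002177 K/W
R_calcium silicate = L/(kA) = 0.17/(0.0652×35.8) = 0.07283 K/W
R_cast iron = L/(kA) = 0.0041/(48.5×35.8) = 2.361×10^-6 K/W
R_outer film = 1/(h_o·A) = 1/(13.1×35.8) = 0.002132 K/W
R_total = 0.07847 K/W
Q = ΔT / R_total = 924 / 0.07847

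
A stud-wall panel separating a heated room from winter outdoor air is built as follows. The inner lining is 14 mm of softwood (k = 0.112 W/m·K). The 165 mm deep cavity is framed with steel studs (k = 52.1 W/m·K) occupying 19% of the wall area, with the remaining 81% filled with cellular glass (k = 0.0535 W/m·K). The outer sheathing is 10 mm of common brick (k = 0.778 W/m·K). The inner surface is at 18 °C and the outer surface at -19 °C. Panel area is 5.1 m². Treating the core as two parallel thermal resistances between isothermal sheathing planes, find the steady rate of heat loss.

Sheathing layers in series; stud and cavity paths in parallel between them.
R_inner = 0.014/(0.112×5.1) = 0.02451 K/W
R_stud  = 0.165/(52.1×0.19×5.1) = 0.003268 K/W
R_cav   = 0.165/(0.0535×0.81×5.1) = 0.7466 K/W
1/R_core = 1/R_stud + 1/R_cav → R_core = 0.003254 K/W
R_outer = 0.01/(0.778×5.1) = 0.00252 K/W
R_total = 0.03028 K/W
Q = ΔT/R_total = 37/0.03028

Q ≈ 1220 W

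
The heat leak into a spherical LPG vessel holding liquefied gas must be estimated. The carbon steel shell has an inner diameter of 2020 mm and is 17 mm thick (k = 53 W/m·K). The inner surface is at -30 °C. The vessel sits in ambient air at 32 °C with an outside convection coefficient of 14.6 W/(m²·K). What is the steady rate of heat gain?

Q ≈ 11900 W

Spherical conduction: R = (1/r_in − 1/r_out)/(4πk) per layer; series-sum.
R_carbon steel shell = (1/1.01 − 1/1.027)/(4π×53) = 2.461×10^-5 K/W
R_outer film = 1/(h·4πr_o²) = 1/(14.6×4π×1.027²) = 0.005168 K/W
R_total = 0.005192 K/W
Q = ΔT/R_total = 62/0.005192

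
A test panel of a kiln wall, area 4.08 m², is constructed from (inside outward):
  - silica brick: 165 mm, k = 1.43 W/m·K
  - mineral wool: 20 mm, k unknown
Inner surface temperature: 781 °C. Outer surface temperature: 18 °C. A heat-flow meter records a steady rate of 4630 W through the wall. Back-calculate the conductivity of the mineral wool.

k ≈ 0.0359 W/(m·K)

Using the resistance-network approach (series):
R_silica brick = L/(kA) = 0.165/(1.43×4.08) = 0.02828 K/W
Sum of known resistances R_other = 0.02828 K/W
Total R = ΔT/Q = 763/4630 = 0.1648 K/W
R_mineral wool = R_total − R_other = 0.1365 K/W
k = L/(R·A) = 0.02/(0.1365×4.08)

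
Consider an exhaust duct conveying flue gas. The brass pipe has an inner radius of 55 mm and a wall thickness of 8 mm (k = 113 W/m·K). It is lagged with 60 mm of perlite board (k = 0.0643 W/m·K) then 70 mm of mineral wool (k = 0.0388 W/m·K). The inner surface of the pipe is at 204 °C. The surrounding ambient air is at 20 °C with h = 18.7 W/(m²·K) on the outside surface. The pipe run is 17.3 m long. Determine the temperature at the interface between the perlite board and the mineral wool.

Cylindrical conduction, so R = ln(r₂/r₁)/(2πkL) per layer, in series:
R_brass pipe wall = ln(63/55)/(2π×113×17.3) = 1.106×10^-5 K/W
R_perlite board = ln(123/63)/(2π×0.0643×17.3) = 0.09572 K/W
R_mineral wool = ln(193/123)/(2π×0.0388×17.3) = 0.1068 K/W
R_outer film = 1/(h_o·2πr_oL) = 1/(18.7×2π×0.193×17.3) = 0.002549 K/W
R_total = 0.2051 K/W
Q = ΔT/R_total = 184/0.2051
Q = 897 W
T_interface = T_inner − Q·ΣR(inner→interface) = 204 − 897×0.09574

T ≈ 118 °C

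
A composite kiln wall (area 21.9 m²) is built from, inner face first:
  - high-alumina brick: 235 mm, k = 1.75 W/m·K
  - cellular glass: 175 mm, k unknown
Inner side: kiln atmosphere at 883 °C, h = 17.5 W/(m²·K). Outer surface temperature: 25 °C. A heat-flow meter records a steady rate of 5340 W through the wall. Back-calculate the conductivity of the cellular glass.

k ≈ 0.0526 W/(m·K)

Model the wall as resistances in series:
R_inner film = 1/(h_i·A) = 1/(17.5×21.9) = 0.002609 K/W
R_high-alumina brick = L/(kA) = 0.235/(1.75×21.9) = 0.006132 K/W
Sum of known resistances R_other = 0.008741 K/W
Total R = ΔT/Q = 858/5340 = 0.1607 K/W
R_cellular glass = R_total − R_other = 0.1519 K/W
k = L/(R·A) = 0.175/(0.1519×21.9)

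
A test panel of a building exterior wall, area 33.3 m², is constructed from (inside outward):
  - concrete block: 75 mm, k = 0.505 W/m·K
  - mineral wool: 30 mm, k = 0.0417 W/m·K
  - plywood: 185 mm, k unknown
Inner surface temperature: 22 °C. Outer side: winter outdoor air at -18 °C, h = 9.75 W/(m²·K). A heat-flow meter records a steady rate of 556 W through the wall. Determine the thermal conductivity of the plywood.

k ≈ 0.13 W/(m·K)

Model the wall as resistances in series:
R_concrete block = L/(kA) = 0.075/(0.505×33.3) = 0.00446 K/W
R_mineral wool = L/(kA) = 0.03/(0.0417×33.3) = 0.0216 K/W
R_outer film = 1/(h_o·A) = 1/(9.75×33.3) = 0.00308 K/W
Sum of known resistances R_other = 0.02914 K/W
Total R = ΔT/Q = 40/556 = 0.07194 K/W
R_plywood = R_total − R_other = 0.0428 K/W
k = L/(R·A) = 0.185/(0.0428×33.3)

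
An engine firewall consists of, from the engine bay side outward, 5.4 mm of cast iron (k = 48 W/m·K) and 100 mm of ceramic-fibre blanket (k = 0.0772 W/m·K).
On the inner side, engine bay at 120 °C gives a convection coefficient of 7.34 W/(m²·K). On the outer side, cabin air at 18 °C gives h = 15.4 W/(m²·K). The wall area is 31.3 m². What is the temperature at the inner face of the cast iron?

Series thermal resistances:
R_inner film = 1/(h_i·A) = 1/(7.34×31.3) = 0.004353 K/W
R_cast iron = L/(kA) = 0.0054/(48×31.3) = 3.594×10^-6 K/W
R_ceramic-fibre blanket = L/(kA) = 0.1/(0.0772×31.3) = 0.04138 K/W
R_outer film = 1/(h_o·A) = 1/(15.4×31.3) = 0.002075 K/W
R_total = 0.04782 K/W;  Q = ΔT/R_total = 102/0.04782 = 2133 W
T_interface = T_inner − Q·ΣR(inner→interface) = 120 − 2130×0.004353

T ≈ 111 °C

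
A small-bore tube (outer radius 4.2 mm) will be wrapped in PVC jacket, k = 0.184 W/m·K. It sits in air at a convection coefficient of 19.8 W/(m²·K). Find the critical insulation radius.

r_cr ≈ 9.29 mm

For a cylinder r_cr = k/h = 0.184/19.8
r_cr = 9.29 mm; since the bare radius (4.2 mm) is below r_cr, adding a thin layer of insulation will *increase* heat loss.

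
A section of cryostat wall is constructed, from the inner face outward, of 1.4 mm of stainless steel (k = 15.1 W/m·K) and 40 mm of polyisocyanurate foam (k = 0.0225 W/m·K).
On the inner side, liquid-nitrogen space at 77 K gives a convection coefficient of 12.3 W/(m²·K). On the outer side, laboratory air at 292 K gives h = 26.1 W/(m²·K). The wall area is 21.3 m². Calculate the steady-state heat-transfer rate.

Q ≈ 2410 W

Thermal resistances in series:
R_inner film = 1/(h_i·A) = 1/(12.3×21.3) = 0.003817 K/W
R_stainless steel = L/(kA) = 0.0014/(15.1×21.3) = 4.353×10^-6 K/W
R_polyisocyanurate foam = L/(kA) = 0.04/(0.0225×21.3) = 0.08346 K/W
R_outer film = 1/(h_o·A) = 1/(26.1×21.3) = 0.001799 K/W
R_total = 0.08908 K/W
Q = ΔT / R_total = 215 / 0.08908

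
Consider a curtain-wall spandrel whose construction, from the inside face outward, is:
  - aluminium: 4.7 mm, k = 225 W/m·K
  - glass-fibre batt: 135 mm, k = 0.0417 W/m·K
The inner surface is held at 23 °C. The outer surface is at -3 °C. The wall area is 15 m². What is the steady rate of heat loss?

Using the resistance-network approach (series):
R_aluminium = L/(kA) = 0.0047/(225×15) = 1.393×10^-6 K/W
R_glass-fibre batt = L/(kA) = 0.135/(0.0417×15) = 0.2158 K/W
R_total = 0.2158 K/W
Q = ΔT / R_total = 26 / 0.2158

Q ≈ 120 W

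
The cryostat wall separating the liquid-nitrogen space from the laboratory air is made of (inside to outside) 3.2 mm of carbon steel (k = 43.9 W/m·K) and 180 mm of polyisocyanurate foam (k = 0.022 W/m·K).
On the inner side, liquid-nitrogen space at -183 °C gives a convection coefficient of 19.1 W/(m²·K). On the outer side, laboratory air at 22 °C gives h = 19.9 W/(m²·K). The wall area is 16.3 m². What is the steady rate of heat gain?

Q ≈ 403 W

Series thermal resistances:
R_inner film = 1/(h_i·A) = 1/(19.1×16.3) = 0.003212 K/W
R_carbon steel = L/(kA) = 0.0032/(43.9×16.3) = 4.472×10^-6 K/W
R_polyisocyanurate foam = L/(kA) = 0.18/(0.022×16.3) = 0.502 K/W
R_outer film = 1/(h_o·A) = 1/(19.9×16.3) = 0.003083 K/W
R_total = 0.5083 K/W
Q = ΔT / R_total = 205 / 0.5083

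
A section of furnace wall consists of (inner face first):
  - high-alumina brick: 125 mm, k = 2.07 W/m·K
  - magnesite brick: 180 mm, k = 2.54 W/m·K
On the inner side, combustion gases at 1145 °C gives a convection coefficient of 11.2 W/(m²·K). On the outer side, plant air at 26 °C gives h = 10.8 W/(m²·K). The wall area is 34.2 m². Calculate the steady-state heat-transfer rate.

Q ≈ 122000 W

Using the resistance-network approach (series):
R_inner film = 1/(h_i·A) = 1/(11.2×34.2) = 0.002611 K/W
R_high-alumina brick = L/(kA) = 0.125/(2.07×34.2) = 0.001766 K/W
R_magnesite brick = L/(kA) = 0.18/(2.54×34.2) = 0.002072 K/W
R_outer film = 1/(h_o·A) = 1/(10.8×34.2) = 0.002707 K/W
R_total = 0.009156 K/W
Q = ΔT / R_total = 1119 / 0.009156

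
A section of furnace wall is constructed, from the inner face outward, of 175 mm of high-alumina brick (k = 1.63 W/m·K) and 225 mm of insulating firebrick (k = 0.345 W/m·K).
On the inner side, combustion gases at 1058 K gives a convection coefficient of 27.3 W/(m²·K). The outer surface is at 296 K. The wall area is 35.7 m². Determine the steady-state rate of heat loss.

Q ≈ 34200 W

Treating each layer as a thermal resistance in series:
R_inner film = 1/(h_i·A) = 1/(27.3×35.7) = 0.001026 K/W
R_high-alumina brick = L/(kA) = 0.175/(1.63×35.7) = 0.003007 K/W
R_insulating firebrick = L/(kA) = 0.225/(0.345×35.7) = 0.01827 K/W
R_total = 0.0223 K/W
Q = ΔT / R_total = 762 / 0.0223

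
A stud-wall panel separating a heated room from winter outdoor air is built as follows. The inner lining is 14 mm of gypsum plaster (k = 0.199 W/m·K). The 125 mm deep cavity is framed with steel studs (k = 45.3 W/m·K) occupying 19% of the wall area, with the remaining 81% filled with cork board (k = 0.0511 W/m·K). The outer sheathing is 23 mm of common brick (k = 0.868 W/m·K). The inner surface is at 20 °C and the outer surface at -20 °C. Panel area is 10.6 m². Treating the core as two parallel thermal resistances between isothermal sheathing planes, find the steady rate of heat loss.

Q ≈ 3810 W

Sheathing layers in series; stud and cavity paths in parallel between them.
R_inner = 0.014/(0.199×10.6) = 0.006637 K/W
R_stud  = 0.125/(45.3×0.19×10.6) = 0.00137 K/W
R_cav   = 0.125/(0.0511×0.81×10.6) = 0.2849 K/W
1/R_core = 1/R_stud + 1/R_cav → R_core = 0.001364 K/W
R_outer = 0.023/(0.868×10.6) = 0.0025 K/W
R_total = 0.0105 K/W
Q = ΔT/R_total = 40/0.0105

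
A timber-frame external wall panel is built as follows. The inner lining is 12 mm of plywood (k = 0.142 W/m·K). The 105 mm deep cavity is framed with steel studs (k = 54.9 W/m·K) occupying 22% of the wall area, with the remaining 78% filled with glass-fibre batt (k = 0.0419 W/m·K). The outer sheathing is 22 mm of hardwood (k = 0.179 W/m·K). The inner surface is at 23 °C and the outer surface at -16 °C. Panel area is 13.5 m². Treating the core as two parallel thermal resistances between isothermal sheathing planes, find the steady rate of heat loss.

Sheathing layers in series; stud and cavity paths in parallel between them.
R_inner = 0.012/(0.142×13.5) = 0.00626 K/W
R_stud  = 0.105/(54.9×0.22×13.5) = 6.44×10^-4 K/W
R_cav   = 0.105/(0.0419×0.78×13.5) = 0.238 K/W
1/R_core = 1/R_stud + 1/R_cav → R_core = 6.422×10^-4 K/W
R_outer = 0.022/(0.179×13.5) = 0.009104 K/W
R_total = 0.01601 K/W
Q = ΔT/R_total = 39/0.01601

Q ≈ 2440 W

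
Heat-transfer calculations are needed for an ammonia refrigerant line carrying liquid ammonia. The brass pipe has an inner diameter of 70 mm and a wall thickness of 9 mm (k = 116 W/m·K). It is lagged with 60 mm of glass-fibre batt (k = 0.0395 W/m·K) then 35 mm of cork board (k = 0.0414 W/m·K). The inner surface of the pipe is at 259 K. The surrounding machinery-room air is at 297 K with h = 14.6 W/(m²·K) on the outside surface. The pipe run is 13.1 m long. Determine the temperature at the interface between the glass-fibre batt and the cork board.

Radial resistances (cylindrical: R_cond = ln(r_o/r_i)/(2πkL), R_conv = 1/(h·2πrL)):
R_brass pipe wall = ln(44/35)/(2π×116×13.1) = 2.397×10^-5 K/W
R_glass-fibre batt = ln(104/44)/(2π×0.0395×13.1) = 0.2646 K/W
R_cork board = ln(139/104)/(2π×0.0414×13.1) = 0.08513 K/W
R_outer film = 1/(h_o·2πr_oL) = 1/(14.6×2π×0.139×13.1) = 0.005987 K/W
R_total = 0.3557 K/W
Q = ΔT/R_total = 38/0.3557
Q = 107 W
T_interface = T_inner + Q·ΣR(inner→interface) = 259 + 107×0.2646

T ≈ 287 K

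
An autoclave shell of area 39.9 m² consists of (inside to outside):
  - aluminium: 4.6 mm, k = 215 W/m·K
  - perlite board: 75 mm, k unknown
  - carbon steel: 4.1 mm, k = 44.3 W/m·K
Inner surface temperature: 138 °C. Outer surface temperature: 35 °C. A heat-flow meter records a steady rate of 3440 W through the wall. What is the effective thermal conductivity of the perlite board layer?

Thermal resistances in series:
R_aluminium = L/(kA) = 0.0046/(215×39.9) = 5.362×10^-7 K/W
R_carbon steel = L/(kA) = 0.0041/(44.3×39.9) = 2.32×10^-6 K/W
Sum of known resistances R_other = 2.856×10^-6 K/W
Total R = ΔT/Q = 103/3440 = 0.02994 K/W
R_perlite board = R_total − R_other = 0.02994 K/W
k = L/(R·A) = 0.075/(0.02994×39.9)

k ≈ 0.0628 W/(m·K)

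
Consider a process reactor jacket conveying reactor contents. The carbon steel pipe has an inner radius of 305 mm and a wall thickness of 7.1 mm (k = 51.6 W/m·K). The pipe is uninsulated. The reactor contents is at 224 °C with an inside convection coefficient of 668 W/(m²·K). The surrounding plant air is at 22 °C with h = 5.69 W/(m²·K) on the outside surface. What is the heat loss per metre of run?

q′ ≈ 2230 W/m

Treating each annulus and film as a series resistance:
R_inner film = 1/(h_i·2πr₁L) = 1/(668×2π×0.305×1) = 7.812×10^-4 K/W
R_carbon steel pipe wall = ln(312.1/305)/(2π×51.6×1) = 7.098×10^-5 K/W
R_outer film = 1/(h_o·2πr_oL) = 1/(5.69×2π×0.3121×1) = 0.08962 K/W
R_total = 0.09047 K/W
Q = ΔT/R_total = 202/0.09047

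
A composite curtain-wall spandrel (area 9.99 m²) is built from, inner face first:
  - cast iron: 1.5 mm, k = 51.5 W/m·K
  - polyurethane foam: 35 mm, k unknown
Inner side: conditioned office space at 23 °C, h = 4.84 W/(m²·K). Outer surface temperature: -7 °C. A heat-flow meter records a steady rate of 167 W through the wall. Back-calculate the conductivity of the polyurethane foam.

Thermal resistances in series:
R_inner film = 1/(h_i·A) = 1/(4.84×9.99) = 0.02068 K/W
R_cast iron = L/(kA) = 0.0015/(51.5×9.99) = 2.916×10^-6 K/W
Sum of known resistances R_other = 0.02068 K/W
Total R = ΔT/Q = 30/167 = 0.1796 K/W
R_polyurethane foam = R_total − R_other = 0.159 K/W
k = L/(R·A) = 0.035/(0.159×9.99)

k ≈ 0.022 W/(m·K)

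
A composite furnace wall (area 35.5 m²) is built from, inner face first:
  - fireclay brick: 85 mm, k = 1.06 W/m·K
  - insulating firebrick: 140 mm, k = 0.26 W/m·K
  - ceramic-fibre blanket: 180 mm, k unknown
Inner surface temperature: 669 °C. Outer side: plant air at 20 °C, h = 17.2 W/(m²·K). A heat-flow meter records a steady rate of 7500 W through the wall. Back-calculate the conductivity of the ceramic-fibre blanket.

k ≈ 0.0752 W/(m·K)

Model the wall as resistances in series:
R_fireclay brick = L/(kA) = 0.085/(1.06×35.5) = 0.002259 K/W
R_insulating firebrick = L/(kA) = 0.14/(0.26×35.5) = 0.01517 K/W
R_outer film = 1/(h_o·A) = 1/(17.2×35.5) = 0.001638 K/W
Sum of known resistances R_other = 0.01906 K/W
Total R = ΔT/Q = 649/7500 = 0.08653 K/W
R_ceramic-fibre blanket = R_total − R_other = 0.06747 K/W
k = L/(R·A) = 0.18/(0.06747×35.5)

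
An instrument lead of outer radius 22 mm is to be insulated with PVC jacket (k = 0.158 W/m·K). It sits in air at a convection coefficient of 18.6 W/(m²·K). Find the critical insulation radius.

r_cr ≈ 8.49 mm

For a cylinder r_cr = k/h = 0.158/18.6
r_cr = 8.49 mm; since the bare radius (22 mm) is above r_cr, any added insulation will reduce heat loss.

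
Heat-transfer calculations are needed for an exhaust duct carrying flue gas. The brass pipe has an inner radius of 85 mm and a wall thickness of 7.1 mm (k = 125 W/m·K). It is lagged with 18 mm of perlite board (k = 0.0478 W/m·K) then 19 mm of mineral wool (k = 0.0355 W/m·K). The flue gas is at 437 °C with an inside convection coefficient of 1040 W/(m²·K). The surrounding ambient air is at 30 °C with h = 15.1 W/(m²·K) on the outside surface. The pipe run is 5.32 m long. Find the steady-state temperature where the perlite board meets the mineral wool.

Per-layer cylindrical resistances, series-summed:
R_inner film = 1/(h_i·2πr₁L) = 1/(1040×2π×0.085×5.32) = 3.384×10^-4 K/W
R_brass pipe wall = ln(92.1/85)/(2π×125×5.32) = 1.92×10^-5 K/W
R_perlite board = ln(110.1/92.1)/(2π×0.0478×5.32) = 0.1117 K/W
R_mineral wool = ln(129.1/110.1)/(2π×0.0355×5.32) = 0.1342 K/W
R_outer film = 1/(h_o·2πr_oL) = 1/(15.1×2π×0.1291×5.32) = 0.01535 K/W
R_total = 0.2616 K/W
Q = ΔT/R_total = 407/0.2616
Q = 1560 W
T_interface = T_inner − Q·ΣR(inner→interface) = 437 − 1560×0.1121

T ≈ 263 °C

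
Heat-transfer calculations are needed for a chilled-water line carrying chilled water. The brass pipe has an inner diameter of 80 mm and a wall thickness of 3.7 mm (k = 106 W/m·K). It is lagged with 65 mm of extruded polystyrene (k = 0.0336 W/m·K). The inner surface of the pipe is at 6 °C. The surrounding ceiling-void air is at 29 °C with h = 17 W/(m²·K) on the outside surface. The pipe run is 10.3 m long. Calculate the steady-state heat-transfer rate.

Q ≈ 53.8 W

Cylindrical conduction, so R = ln(r₂/r₁)/(2πkL) per layer, in series:
R_brass pipe wall = ln(43.7/40)/(2π×106×10.3) = 1.29×10^-5 K/W
R_extruded polystyrene = ln(108.7/43.7)/(2π×0.0336×10.3) = 0.4191 K/W
R_outer film = 1/(h_o·2πr_oL) = 1/(17×2π×0.1087×10.3) = 0.008362 K/W
R_total = 0.4274 K/W
Q = ΔT/R_total = 23/0.4274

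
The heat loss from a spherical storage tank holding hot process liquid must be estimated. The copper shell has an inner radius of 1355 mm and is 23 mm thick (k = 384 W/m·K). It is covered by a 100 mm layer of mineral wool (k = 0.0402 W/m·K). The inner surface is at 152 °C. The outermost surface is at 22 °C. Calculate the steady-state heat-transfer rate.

Q ≈ 1340 W

Spherical conduction: R = (1/r_in − 1/r_out)/(4πk) per layer; series-sum.
R_copper shell = (1/1.355 − 1/1.378)/(4π×384) = 2.553×10^-6 K/W
R_mineral wool = (1/1.378 − 1/1.478)/(4π×0.0402) = 0.09719 K/W
R_total = 0.0972 K/W
Q = ΔT/R_total = 130/0.0972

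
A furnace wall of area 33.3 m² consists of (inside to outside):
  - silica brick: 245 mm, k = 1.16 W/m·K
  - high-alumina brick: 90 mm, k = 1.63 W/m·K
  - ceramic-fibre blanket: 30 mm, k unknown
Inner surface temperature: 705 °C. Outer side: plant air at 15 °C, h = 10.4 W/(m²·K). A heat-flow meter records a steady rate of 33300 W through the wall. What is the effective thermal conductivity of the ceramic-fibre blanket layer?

Thermal resistances in series:
R_silica brick = L/(kA) = 0.245/(1.16×33.3) = 0.006343 K/W
R_high-alumina brick = L/(kA) = 0.09/(1.63×33.3) = 0.001658 K/W
R_outer film = 1/(h_o·A) = 1/(10.4×33.3) = 0.002888 K/W
Sum of known resistances R_other = 0.01089 K/W
Total R = ΔT/Q = 690/33300 = 0.02072 K/W
R_ceramic-fibre blanket = R_total − R_other = 0.009833 K/W
k = L/(R·A) = 0.03/(0.009833×33.3)

k ≈ 0.0916 W/(m·K)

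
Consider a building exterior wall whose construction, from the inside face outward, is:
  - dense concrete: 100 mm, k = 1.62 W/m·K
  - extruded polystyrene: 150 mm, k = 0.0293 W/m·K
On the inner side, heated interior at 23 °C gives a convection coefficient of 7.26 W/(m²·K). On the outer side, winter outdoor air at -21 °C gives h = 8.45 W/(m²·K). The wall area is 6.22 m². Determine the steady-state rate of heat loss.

Q ≈ 50.3 W

Model the wall as resistances in series:
R_inner film = 1/(h_i·A) = 1/(7.26×6.22) = 0.02214 K/W
R_dense concrete = L/(kA) = 0.1/(1.62×6.22) = 0.009924 K/W
R_extruded polystyrene = L/(kA) = 0.15/(0.0293×6.22) = 0.8231 K/W
R_outer film = 1/(h_o·A) = 1/(8.45×6.22) = 0.01903 K/W
R_total = 0.8742 K/W
Q = ΔT / R_total = 44 / 0.8742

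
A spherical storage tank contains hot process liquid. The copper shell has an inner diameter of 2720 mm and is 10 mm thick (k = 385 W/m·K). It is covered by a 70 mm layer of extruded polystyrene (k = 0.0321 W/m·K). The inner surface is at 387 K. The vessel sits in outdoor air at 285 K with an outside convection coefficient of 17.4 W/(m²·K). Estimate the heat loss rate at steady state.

Radial (spherical) resistances in series:
R_copper shell = (1/1.36 − 1/1.37)/(4π×385) = 1.109×10^-6 K/W
R_extruded polystyrene = (1/1.37 − 1/1.44)/(4π×0.0321) = 0.08796 K/W
R_outer film = 1/(h·4πr_o²) = 1/(17.4×4π×1.44²) = 0.002206 K/W
R_total = 0.09017 K/W
Q = ΔT/R_total = 102/0.09017

Q ≈ 1130 W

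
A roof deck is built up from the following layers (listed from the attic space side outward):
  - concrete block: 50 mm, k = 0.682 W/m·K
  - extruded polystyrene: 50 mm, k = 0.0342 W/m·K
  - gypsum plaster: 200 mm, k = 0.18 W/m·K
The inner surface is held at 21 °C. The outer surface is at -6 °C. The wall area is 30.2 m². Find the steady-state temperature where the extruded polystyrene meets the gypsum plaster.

Treating each layer as a thermal resistance in series:
R_concrete block = L/(kA) = 0.05/(0.682×30.2) = 0.002428 K/W
R_extruded polystyrene = L/(kA) = 0.05/(0.0342×30.2) = 0.04841 K/W
R_gypsum plaster = L/(kA) = 0.2/(0.18×30.2) = 0.03679 K/W
R_total = 0.08763 K/W;  Q = ΔT/R_total = 27/0.08763 = 308.1 W
T_interface = T_inner − Q·ΣR(inner→interface) = 21 − 308×0.05084

T ≈ 5.34 °C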